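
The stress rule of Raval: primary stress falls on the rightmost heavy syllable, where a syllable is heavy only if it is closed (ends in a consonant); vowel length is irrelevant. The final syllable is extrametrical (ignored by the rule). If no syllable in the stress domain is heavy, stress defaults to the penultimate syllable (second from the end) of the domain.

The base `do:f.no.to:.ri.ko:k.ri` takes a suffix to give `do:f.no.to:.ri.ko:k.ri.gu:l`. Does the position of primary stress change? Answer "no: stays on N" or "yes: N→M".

Base `do:f.no.to:.ri.ko:k.ri` (6 syllables):
  The final syllable (6, ri) is extrametrical; the stress domain is syllables 1–5.
  Weights: 1 do:f H, 2 no L, 3 to: L, 4 ri L, 5 ko:k H.
  Heavy syllables in the domain: 1, 5. The rightmost is syllable 5 (ko:k).
  → primary stress on syllable 5.
Suffixed `do:f.no.to:.ri.ko:k.ri.gu:l` (7 syllables):
  The final syllable (7, gu:l) is extrametrical; the stress domain is syllables 1–6.
  Weights: 1 do:f H, 2 no L, 3 to: L, 4 ri L, 5 ko:k H, 6 ri L.
  Heavy syllables in the domain: 1, 5. The rightmost is syllable 5 (ko:k).
  → primary stress on syllable 5.

no: stays on 5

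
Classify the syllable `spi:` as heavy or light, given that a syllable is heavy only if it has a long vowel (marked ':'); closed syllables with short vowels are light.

`spi:`: long vowel, open (no coda). Long vowel → heavy.

heavy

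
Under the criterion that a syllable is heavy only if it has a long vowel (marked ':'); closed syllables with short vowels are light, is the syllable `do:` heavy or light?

`do:`: long vowel, open (no coda). Long vowel → heavy.

heavy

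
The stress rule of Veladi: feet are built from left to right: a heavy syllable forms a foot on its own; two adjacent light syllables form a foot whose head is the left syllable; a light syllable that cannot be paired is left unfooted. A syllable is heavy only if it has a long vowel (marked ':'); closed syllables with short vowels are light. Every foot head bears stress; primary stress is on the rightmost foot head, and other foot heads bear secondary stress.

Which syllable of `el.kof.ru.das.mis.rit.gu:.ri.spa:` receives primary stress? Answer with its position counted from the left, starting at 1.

Weights: 1 el L, 2 kof L, 3 ru L, 4 das L, 5 mis L, 6 rit L, 7 gu: H, 8 ri L, 9 spa: H.
Parse left to right (heavy = foot alone; LL = one foot; stranded L unfooted): (ˈel.kof) (ˈru.das) (ˈmis.rit) (ˈgu:) ri (ˈspa:).
Foot heads: 1, 3, 5, 7, 9.
Primary stress on the rightmost head = syllable 9.
Primary stress: syllable 9 → el.kof.ru.das.mis.rit.gu:.ri.ˈspa:.

9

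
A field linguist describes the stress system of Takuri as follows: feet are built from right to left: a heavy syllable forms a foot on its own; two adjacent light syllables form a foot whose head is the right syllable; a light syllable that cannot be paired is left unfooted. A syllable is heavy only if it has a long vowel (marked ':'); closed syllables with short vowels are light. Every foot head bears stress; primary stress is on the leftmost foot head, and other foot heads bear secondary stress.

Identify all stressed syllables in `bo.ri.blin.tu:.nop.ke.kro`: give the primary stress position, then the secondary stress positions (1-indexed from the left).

primary 3, secondary 4, 7

Weights: 1 bo L, 2 ri L, 3 blin L, 4 tu: H, 5 nop L, 6 ke L, 7 kro L.
Parse right to left (heavy = foot alone; LL = one foot; stranded L unfooted): bo (ri.ˈblin) (ˈtu:) nop (ke.ˈkro).
Foot heads: 3, 4, 7.
Primary stress on the leftmost head = syllable 3.
Secondary stress on 4, 7: bo.ri.ˈblin.ˌtu:.nop.ke.ˌkro.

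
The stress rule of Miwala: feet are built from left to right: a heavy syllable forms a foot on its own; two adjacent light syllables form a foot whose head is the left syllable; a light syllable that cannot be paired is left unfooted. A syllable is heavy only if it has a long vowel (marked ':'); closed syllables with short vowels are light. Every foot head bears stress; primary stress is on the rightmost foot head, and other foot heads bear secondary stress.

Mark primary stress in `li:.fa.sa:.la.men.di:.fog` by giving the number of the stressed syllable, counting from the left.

6

Weights: 1 li: H, 2 fa L, 3 sa: H, 4 la L, 5 men L, 6 di: H, 7 fog L.
Parse left to right (heavy = foot alone; LL = one foot; stranded L unfooted): (ˈli:) fa (ˈsa:) (ˈla.men) (ˈdi:) fog.
Foot heads: 1, 3, 4, 6.
Primary stress on the rightmost head = syllable 6.
Primary stress: syllable 6 → li:.fa.sa:.la.men.ˈdi:.fog.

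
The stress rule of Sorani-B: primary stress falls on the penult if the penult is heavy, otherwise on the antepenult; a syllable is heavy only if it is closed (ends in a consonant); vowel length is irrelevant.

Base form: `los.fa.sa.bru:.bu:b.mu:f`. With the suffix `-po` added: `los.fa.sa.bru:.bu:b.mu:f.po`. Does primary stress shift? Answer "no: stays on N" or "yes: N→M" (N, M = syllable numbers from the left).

yes: 5→6

Base `los.fa.sa.bru:.bu:b.mu:f` (6 syllables):
  Weights: 4 bru: L, 5 bu:b H, 6 mu:f H.
  The penult (syllable 5, bu:b) is heavy, so it takes stress.
  → primary stress on syllable 5.
Suffixed `los.fa.sa.bru:.bu:b.mu:f.po` (7 syllables):
  Weights: 5 bu:b H, 6 mu:f H, 7 po L.
  The penult (syllable 6, mu:f) is heavy, so it takes stress.
  → primary stress on syllable 6.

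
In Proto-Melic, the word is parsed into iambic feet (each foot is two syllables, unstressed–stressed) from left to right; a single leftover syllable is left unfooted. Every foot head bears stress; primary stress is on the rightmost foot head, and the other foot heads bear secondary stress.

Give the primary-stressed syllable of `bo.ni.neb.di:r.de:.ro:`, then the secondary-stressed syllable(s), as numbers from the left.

primary 6, secondary 2, 4

Parse left to right into iambic (σˈσ) feet: (bo.ˈni) (neb.ˈdi:r) (de:.ˈro:).
Foot heads (stressed positions): 2, 4, 6.
End Rule Rightmost: primary stress on the rightmost head = syllable 6.
Secondary stress on 2, 4: bo.ˌni.neb.ˌdi:r.de:.ˈro:.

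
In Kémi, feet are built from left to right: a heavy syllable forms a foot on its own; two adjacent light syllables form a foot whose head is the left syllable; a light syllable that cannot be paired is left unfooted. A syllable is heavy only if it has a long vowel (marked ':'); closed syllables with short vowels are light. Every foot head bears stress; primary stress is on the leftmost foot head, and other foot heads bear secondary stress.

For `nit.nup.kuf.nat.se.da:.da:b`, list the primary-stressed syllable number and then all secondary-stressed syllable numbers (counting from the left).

primary 1, secondary 3, 6, 7

Weights: 1 nit L, 2 nup L, 3 kuf L, 4 nat L, 5 se L, 6 da: H, 7 da:b H.
Parse left to right (heavy = foot alone; LL = one foot; stranded L unfooted): (ˈnit.nup) (ˈkuf.nat) se (ˈda:) (ˈda:b).
Foot heads: 1, 3, 6, 7.
Primary stress on the leftmost head = syllable 1.
Secondary stress on 3, 6, 7: ˈnit.nup.ˌkuf.nat.se.ˌda:.ˌda:b.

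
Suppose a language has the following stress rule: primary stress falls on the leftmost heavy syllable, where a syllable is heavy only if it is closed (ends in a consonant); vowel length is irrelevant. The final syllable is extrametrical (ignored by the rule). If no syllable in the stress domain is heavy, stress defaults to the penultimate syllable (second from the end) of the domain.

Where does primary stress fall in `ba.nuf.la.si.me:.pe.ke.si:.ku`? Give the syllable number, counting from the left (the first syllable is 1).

The final syllable (9, ku) is extrametrical; the stress domain is syllables 1–8.
Weights: 1 ba L, 2 nuf H, 3 la L, 4 si L, 5 me: L, 6 pe L, 7 ke L, 8 si: L.
Heavy syllables in the domain: 2. The leftmost is syllable 2 (nuf).
Primary stress: syllable 2 → ba.ˈnuf.la.si.me:.pe.ke.si:.ku.

2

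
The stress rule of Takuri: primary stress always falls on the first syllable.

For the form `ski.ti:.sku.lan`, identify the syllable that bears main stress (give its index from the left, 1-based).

The word has 4 syllables; the first syllable is syllable 1 (ski).
Primary stress: syllable 1 → ˈski.ti:.sku.lan.

1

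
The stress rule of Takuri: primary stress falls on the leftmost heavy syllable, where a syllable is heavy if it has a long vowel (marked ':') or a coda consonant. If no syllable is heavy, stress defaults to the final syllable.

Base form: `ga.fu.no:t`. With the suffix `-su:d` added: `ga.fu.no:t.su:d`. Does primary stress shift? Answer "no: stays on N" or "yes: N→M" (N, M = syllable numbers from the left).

Base `ga.fu.no:t` (3 syllables):
  Weights: 1 ga L, 2 fu L, 3 no:t H.
  Heavy syllables in the domain: 3. The leftmost is syllable 3 (no:t).
  → primary stress on syllable 3.
Suffixed `ga.fu.no:t.su:d` (4 syllables):
  Weights: 1 ga L, 2 fu L, 3 no:t H, 4 su:d H.
  Heavy syllables in the domain: 3, 4. The leftmost is syllable 3 (no:t).
  → primary stress on syllable 3.

no: stays on 3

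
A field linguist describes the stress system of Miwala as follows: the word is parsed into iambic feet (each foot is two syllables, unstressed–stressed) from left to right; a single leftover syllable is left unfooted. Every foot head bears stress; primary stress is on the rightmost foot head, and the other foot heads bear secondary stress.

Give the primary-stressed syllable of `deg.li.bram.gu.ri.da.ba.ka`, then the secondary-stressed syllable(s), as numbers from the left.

Parse left to right into iambic (σˈσ) feet: (deg.ˈli) (bram.ˈgu) (ri.ˈda) (ba.ˈka).
Foot heads (stressed positions): 2, 4, 6, 8.
End Rule Rightmost: primary stress on the rightmost head = syllable 8.
Secondary stress on 2, 4, 6: deg.ˌli.bram.ˌgu.ri.ˌda.ba.ˈka.

primary 8, secondary 2, 4, 6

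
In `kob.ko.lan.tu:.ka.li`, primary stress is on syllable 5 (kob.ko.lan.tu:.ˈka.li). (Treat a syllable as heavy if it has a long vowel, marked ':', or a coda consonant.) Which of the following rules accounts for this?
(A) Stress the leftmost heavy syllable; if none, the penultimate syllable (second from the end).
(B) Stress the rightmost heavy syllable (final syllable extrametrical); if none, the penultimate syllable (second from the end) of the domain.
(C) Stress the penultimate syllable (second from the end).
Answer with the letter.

C

Rule A → syllable 1 (observed: 5).
Rule B → syllable 4 (observed: 5).
Rule C → syllable 5 ✓.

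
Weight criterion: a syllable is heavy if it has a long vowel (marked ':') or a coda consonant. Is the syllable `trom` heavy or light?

`trom`: short vowel, closed (coda /m/). Closed → heavy.

heavy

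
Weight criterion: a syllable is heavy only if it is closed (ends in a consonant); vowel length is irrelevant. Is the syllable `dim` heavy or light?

`dim`: short vowel, closed (coda /m/). Closed (coda /m/) → heavy.

heavy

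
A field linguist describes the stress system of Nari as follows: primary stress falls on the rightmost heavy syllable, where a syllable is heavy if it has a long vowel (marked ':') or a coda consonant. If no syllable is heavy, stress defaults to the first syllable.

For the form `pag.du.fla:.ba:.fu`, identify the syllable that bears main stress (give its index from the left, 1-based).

4

Weights: 1 pag H, 2 du L, 3 fla: H, 4 ba: H, 5 fu L.
Heavy syllables in the domain: 1, 3, 4. The rightmost is syllable 4 (ba:).
Primary stress: syllable 4 → pag.du.fla:.ˈba:.fu.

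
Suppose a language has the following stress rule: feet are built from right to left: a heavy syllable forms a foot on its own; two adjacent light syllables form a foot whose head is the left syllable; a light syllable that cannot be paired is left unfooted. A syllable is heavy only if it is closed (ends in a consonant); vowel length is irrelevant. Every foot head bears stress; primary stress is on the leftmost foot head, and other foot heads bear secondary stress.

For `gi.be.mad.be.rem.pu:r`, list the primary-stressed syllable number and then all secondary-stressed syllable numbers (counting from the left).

primary 1, secondary 3, 5, 6

Weights: 1 gi L, 2 be L, 3 mad H, 4 be L, 5 rem H, 6 pu:r H.
Parse right to left (heavy = foot alone; LL = one foot; stranded L unfooted): (ˈgi.be) (ˈmad) be (ˈrem) (ˈpu:r).
Foot heads: 1, 3, 5, 6.
Primary stress on the leftmost head = syllable 1.
Secondary stress on 3, 5, 6: ˈgi.be.ˌmad.be.ˌrem.ˌpu:r.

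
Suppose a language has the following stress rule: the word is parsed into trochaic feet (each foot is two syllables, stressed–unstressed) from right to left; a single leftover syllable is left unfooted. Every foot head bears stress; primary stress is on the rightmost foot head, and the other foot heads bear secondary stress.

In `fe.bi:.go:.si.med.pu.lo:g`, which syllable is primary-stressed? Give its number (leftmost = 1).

Parse right to left into trochaic (ˈσσ) feet: fe (ˈbi:.go:) (ˈsi.med) (ˈpu.lo:g). Syllable 1 is left unfooted.
Foot heads (stressed positions): 2, 4, 6.
End Rule Rightmost: primary stress on the rightmost head = syllable 6.
Primary stress: syllable 6 → fe.bi:.go:.si.med.ˈpu.lo:g.

6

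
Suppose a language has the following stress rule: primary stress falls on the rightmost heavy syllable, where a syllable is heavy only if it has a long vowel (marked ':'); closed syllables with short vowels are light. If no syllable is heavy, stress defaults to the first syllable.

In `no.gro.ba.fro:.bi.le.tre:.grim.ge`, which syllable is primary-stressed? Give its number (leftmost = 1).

Weights: 1 no L, 2 gro L, 3 ba L, 4 fro: H, 5 bi L, 6 le L, 7 tre: H, 8 grim L, 9 ge L.
Heavy syllables in the domain: 4, 7. The rightmost is syllable 7 (tre:).
Primary stress: syllable 7 → no.gro.ba.fro:.bi.le.ˈtre:.grim.ge.

7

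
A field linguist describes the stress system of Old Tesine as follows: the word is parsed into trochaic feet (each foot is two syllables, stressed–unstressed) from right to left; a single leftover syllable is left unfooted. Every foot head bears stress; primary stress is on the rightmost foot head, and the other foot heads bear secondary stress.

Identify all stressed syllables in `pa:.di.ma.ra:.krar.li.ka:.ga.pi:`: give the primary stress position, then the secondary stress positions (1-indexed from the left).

Parse right to left into trochaic (ˈσσ) feet: pa: (ˈdi.ma) (ˈra:.krar) (ˈli.ka:) (ˈga.pi:). Syllable 1 is left unfooted.
Foot heads (stressed positions): 2, 4, 6, 8.
End Rule Rightmost: primary stress on the rightmost head = syllable 8.
Secondary stress on 2, 4, 6: pa:.ˌdi.ma.ˌra:.krar.ˌli.ka:.ˈga.pi:.

primary 8, secondary 2, 4, 6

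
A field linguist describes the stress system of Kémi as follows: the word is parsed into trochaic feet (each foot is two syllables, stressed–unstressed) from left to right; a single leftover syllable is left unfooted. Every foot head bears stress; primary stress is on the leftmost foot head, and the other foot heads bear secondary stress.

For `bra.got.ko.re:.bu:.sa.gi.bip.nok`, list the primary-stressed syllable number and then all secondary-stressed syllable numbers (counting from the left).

Parse left to right into trochaic (ˈσσ) feet: (ˈbra.got) (ˈko.re:) (ˈbu:.sa) (ˈgi.bip) nok. Syllable 9 is left unfooted.
Foot heads (stressed positions): 1, 3, 5, 7.
End Rule Leftmost: primary stress on the leftmost head = syllable 1.
Secondary stress on 3, 5, 7: ˈbra.got.ˌko.re:.ˌbu:.sa.ˌgi.bip.nok.

primary 1, secondary 3, 5, 7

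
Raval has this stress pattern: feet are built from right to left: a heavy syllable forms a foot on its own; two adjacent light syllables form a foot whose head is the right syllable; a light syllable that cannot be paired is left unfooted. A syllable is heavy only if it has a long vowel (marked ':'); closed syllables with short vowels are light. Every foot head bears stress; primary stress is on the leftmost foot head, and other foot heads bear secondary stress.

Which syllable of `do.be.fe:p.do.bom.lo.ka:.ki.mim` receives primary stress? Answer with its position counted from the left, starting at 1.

2

Weights: 1 do L, 2 be L, 3 fe:p H, 4 do L, 5 bom L, 6 lo L, 7 ka: H, 8 ki L, 9 mim L.
Parse right to left (heavy = foot alone; LL = one foot; stranded L unfooted): (do.ˈbe) (ˈfe:p) do (bom.ˈlo) (ˈka:) (ki.ˈmim).
Foot heads: 2, 3, 6, 7, 9.
Primary stress on the leftmost head = syllable 2.
Primary stress: syllable 2 → do.ˈbe.fe:p.do.bom.lo.ka:.ki.mim.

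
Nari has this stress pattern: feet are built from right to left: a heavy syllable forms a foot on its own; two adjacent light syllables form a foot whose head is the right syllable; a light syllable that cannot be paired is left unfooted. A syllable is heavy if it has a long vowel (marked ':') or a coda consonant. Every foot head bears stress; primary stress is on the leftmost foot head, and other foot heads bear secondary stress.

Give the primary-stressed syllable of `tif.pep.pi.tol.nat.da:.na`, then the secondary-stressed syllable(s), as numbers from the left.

Weights: 1 tif H, 2 pep H, 3 pi L, 4 tol H, 5 nat H, 6 da: H, 7 na L.
Parse right to left (heavy = foot alone; LL = one foot; stranded L unfooted): (ˈtif) (ˈpep) pi (ˈtol) (ˈnat) (ˈda:) na.
Foot heads: 1, 2, 4, 5, 6.
Primary stress on the leftmost head = syllable 1.
Secondary stress on 2, 4, 5, 6: ˈtif.ˌpep.pi.ˌtol.ˌnat.ˌda:.na.

primary 1, secondary 2, 4, 5, 6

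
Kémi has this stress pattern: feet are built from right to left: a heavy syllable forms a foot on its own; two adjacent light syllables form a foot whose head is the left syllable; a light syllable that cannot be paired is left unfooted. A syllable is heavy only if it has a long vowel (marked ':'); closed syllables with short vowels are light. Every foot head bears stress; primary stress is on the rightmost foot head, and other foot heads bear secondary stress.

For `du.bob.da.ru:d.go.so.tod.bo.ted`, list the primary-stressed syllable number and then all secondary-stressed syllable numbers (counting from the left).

primary 8, secondary 2, 4, 6

Weights: 1 du L, 2 bob L, 3 da L, 4 ru:d H, 5 go L, 6 so L, 7 tod L, 8 bo L, 9 ted L.
Parse right to left (heavy = foot alone; LL = one foot; stranded L unfooted): du (ˈbob.da) (ˈru:d) go (ˈso.tod) (ˈbo.ted).
Foot heads: 2, 4, 6, 8.
Primary stress on the rightmost head = syllable 8.
Secondary stress on 2, 4, 6: du.ˌbob.da.ˌru:d.go.ˌso.tod.ˈbo.ted.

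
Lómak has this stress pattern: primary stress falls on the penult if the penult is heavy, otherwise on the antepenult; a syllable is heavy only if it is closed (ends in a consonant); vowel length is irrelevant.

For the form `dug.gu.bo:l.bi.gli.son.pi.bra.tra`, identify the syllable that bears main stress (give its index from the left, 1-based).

Weights: 7 pi L, 8 bra L, 9 tra L.
The penult (syllable 8, bra) is light, so stress falls on the antepenult (syllable 7, pi).
Primary stress: syllable 7 → dug.gu.bo:l.bi.gli.son.ˈpi.bra.tra.

7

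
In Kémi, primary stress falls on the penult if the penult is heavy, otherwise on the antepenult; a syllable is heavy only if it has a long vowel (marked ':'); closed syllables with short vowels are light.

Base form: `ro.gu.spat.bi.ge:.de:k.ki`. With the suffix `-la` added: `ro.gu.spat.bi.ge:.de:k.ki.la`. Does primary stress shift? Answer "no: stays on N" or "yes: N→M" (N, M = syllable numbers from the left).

no: stays on 6

Base `ro.gu.spat.bi.ge:.de:k.ki` (7 syllables):
  Weights: 5 ge: H, 6 de:k H, 7 ki L.
  The penult (syllable 6, de:k) is heavy, so it takes stress.
  → primary stress on syllable 6.
Suffixed `ro.gu.spat.bi.ge:.de:k.ki.la` (8 syllables):
  Weights: 6 de:k H, 7 ki L, 8 la L.
  The penult (syllable 7, ki) is light, so stress falls on the antepenult (syllable 6, de:k).
  → primary stress on syllable 6.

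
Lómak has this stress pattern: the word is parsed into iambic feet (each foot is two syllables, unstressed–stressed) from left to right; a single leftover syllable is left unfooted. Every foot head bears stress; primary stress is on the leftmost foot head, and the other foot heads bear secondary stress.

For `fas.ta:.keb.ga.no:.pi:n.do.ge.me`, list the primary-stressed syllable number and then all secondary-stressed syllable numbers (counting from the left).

Parse left to right into iambic (σˈσ) feet: (fas.ˈta:) (keb.ˈga) (no:.ˈpi:n) (do.ˈge) me. Syllable 9 is left unfooted.
Foot heads (stressed positions): 2, 4, 6, 8.
End Rule Leftmost: primary stress on the leftmost head = syllable 2.
Secondary stress on 4, 6, 8: fas.ˈta:.keb.ˌga.no:.ˌpi:n.do.ˌge.me.

primary 2, secondary 4, 6, 8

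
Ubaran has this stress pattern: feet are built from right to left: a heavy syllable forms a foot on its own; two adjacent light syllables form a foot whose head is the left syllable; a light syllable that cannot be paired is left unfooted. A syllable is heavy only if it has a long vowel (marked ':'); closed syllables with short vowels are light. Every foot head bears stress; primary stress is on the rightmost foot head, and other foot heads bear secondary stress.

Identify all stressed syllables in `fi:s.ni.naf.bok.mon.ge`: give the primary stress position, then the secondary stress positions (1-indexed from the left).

primary 5, secondary 1, 3

Weights: 1 fi:s H, 2 ni L, 3 naf L, 4 bok L, 5 mon L, 6 ge L.
Parse right to left (heavy = foot alone; LL = one foot; stranded L unfooted): (ˈfi:s) ni (ˈnaf.bok) (ˈmon.ge).
Foot heads: 1, 3, 5.
Primary stress on the rightmost head = syllable 5.
Secondary stress on 1, 3: ˌfi:s.ni.ˌnaf.bok.ˈmon.ge.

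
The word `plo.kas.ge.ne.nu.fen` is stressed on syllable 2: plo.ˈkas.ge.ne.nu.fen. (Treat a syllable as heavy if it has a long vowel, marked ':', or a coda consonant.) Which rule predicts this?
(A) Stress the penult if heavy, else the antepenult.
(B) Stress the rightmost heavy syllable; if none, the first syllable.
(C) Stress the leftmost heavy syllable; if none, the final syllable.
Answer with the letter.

Rule A → syllable 4 (observed: 2).
Rule B → syllable 6 (observed: 2).
Rule C → syllable 2 ✓.

C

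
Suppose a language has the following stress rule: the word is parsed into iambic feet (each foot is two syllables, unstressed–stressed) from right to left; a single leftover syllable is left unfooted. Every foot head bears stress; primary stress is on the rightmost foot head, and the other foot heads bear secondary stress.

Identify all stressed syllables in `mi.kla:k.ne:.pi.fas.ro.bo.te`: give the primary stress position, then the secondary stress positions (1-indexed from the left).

primary 8, secondary 2, 4, 6

Parse right to left into iambic (σˈσ) feet: (mi.ˈkla:k) (ne:.ˈpi) (fas.ˈro) (bo.ˈte).
Foot heads (stressed positions): 2, 4, 6, 8.
End Rule Rightmost: primary stress on the rightmost head = syllable 8.
Secondary stress on 2, 4, 6: mi.ˌkla:k.ne:.ˌpi.fas.ˌro.bo.ˈte.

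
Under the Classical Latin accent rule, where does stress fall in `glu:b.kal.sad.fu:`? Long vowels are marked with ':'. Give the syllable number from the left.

3

Classical Latin: stress the penult if heavy (long vowel or closed), else the antepenult.
Weights: 2 kal H, 3 sad H, 4 fu: H.
The penult (syllable 3, sad) is heavy, so it takes stress.
Stress on syllable 3: glu:b.kal.ˈsad.fu:.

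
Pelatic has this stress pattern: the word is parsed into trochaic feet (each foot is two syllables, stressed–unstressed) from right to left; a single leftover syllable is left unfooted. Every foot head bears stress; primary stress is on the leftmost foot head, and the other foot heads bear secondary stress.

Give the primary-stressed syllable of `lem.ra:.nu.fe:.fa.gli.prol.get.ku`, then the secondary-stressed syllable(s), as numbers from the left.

primary 2, secondary 4, 6, 8

Parse right to left into trochaic (ˈσσ) feet: lem (ˈra:.nu) (ˈfe:.fa) (ˈgli.prol) (ˈget.ku). Syllable 1 is left unfooted.
Foot heads (stressed positions): 2, 4, 6, 8.
End Rule Leftmost: primary stress on the leftmost head = syllable 2.
Secondary stress on 4, 6, 8: lem.ˈra:.nu.ˌfe:.fa.ˌgli.prol.ˌget.ku.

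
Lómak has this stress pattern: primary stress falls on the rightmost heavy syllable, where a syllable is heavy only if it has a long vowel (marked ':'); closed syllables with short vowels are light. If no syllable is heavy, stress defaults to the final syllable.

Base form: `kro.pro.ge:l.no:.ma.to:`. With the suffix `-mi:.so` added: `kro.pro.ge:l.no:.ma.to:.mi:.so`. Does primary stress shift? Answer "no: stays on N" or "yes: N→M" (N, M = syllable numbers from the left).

yes: 6→7

Base `kro.pro.ge:l.no:.ma.to:` (6 syllables):
  Weights: 1 kro L, 2 pro L, 3 ge:l H, 4 no: H, 5 ma L, 6 to: H.
  Heavy syllables in the domain: 3, 4, 6. The rightmost is syllable 6 (to:).
  → primary stress on syllable 6.
Suffixed `kro.pro.ge:l.no:.ma.to:.mi:.so` (8 syllables):
  Weights: 1 kro L, 2 pro L, 3 ge:l H, 4 no: H, 5 ma L, 6 to: H, 7 mi: H, 8 so L.
  Heavy syllables in the domain: 3, 4, 6, 7. The rightmost is syllable 7 (mi:).
  → primary stress on syllable 7.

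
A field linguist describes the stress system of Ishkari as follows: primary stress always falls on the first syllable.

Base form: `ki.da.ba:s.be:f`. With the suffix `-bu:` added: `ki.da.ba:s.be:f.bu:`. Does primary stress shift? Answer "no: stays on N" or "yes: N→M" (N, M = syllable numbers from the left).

no: stays on 1

Base `ki.da.ba:s.be:f` (4 syllables):
  The word has 4 syllables; the first syllable is syllable 1 (ki).
  → primary stress on syllable 1.
Suffixed `ki.da.ba:s.be:f.bu:` (5 syllables):
  The word has 5 syllables; the first syllable is syllable 1 (ki).
  → primary stress on syllable 1.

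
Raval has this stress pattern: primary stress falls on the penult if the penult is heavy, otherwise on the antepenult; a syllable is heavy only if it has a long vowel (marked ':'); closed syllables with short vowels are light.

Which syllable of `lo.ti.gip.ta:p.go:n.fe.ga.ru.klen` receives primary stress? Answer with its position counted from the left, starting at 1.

7

Weights: 7 ga L, 8 ru L, 9 klen L.
The penult (syllable 8, ru) is light, so stress falls on the antepenult (syllable 7, ga).
Primary stress: syllable 7 → lo.ti.gip.ta:p.go:n.fe.ˈga.ru.klen.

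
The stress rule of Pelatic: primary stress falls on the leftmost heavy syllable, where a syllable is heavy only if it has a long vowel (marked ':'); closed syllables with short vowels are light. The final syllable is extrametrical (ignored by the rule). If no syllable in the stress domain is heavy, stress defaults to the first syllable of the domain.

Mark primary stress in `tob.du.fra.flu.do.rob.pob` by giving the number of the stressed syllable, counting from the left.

The final syllable (7, pob) is extrametrical; the stress domain is syllables 1–6.
Weights: 1 tob L, 2 du L, 3 fra L, 4 flu L, 5 do L, 6 rob L.
No heavy syllable in the domain; default to the first syllable of the domain = syllable 1.
Primary stress: syllable 1 → ˈtob.du.fra.flu.do.rob.pob.

1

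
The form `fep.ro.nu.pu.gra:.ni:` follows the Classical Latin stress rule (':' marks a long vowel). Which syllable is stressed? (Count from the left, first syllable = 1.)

Classical Latin: stress the penult if heavy (long vowel or closed), else the antepenult.
Weights: 4 pu L, 5 gra: H, 6 ni: H.
The penult (syllable 5, gra:) is heavy, so it takes stress.
Stress on syllable 5: fep.ro.nu.pu.ˈgra:.ni:.

5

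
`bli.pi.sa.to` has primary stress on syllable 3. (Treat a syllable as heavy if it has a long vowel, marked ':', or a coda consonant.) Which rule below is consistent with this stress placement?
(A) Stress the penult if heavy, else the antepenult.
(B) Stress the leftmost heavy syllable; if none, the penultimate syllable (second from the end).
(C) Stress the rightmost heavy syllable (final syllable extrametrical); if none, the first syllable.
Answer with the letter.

Rule A → syllable 2 (observed: 3).
Rule B → syllable 3 ✓.
Rule C → syllable 1 (observed: 3).

B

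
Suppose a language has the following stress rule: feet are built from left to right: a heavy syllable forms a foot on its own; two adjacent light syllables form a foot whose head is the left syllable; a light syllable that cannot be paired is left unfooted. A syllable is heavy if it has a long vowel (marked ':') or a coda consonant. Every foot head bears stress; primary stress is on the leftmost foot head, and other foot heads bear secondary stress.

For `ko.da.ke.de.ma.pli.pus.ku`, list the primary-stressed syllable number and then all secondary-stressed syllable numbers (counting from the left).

primary 1, secondary 3, 5, 7

Weights: 1 ko L, 2 da L, 3 ke L, 4 de L, 5 ma L, 6 pli L, 7 pus H, 8 ku L.
Parse left to right (heavy = foot alone; LL = one foot; stranded L unfooted): (ˈko.da) (ˈke.de) (ˈma.pli) (ˈpus) ku.
Foot heads: 1, 3, 5, 7.
Primary stress on the leftmost head = syllable 1.
Secondary stress on 3, 5, 7: ˈko.da.ˌke.de.ˌma.pli.ˌpus.ku.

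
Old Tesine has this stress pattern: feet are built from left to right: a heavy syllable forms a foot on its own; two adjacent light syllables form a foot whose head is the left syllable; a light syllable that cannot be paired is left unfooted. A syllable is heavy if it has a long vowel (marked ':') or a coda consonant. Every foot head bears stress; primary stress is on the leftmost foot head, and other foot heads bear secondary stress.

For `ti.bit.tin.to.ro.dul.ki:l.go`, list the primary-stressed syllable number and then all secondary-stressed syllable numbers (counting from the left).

Weights: 1 ti L, 2 bit H, 3 tin H, 4 to L, 5 ro L, 6 dul H, 7 ki:l H, 8 go L.
Parse left to right (heavy = foot alone; LL = one foot; stranded L unfooted): ti (ˈbit) (ˈtin) (ˈto.ro) (ˈdul) (ˈki:l) go.
Foot heads: 2, 3, 4, 6, 7.
Primary stress on the leftmost head = syllable 2.
Secondary stress on 3, 4, 6, 7: ti.ˈbit.ˌtin.ˌto.ro.ˌdul.ˌki:l.go.

primary 2, secondary 3, 4, 6, 7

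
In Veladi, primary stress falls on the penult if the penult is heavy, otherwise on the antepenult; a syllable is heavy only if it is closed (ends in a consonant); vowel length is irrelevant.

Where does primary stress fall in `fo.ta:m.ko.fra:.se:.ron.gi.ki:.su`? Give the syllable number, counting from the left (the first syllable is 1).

Weights: 7 gi L, 8 ki: L, 9 su L.
The penult (syllable 8, ki:) is light, so stress falls on the antepenult (syllable 7, gi).
Primary stress: syllable 7 → fo.ta:m.ko.fra:.se:.ron.ˈgi.ki:.su.

7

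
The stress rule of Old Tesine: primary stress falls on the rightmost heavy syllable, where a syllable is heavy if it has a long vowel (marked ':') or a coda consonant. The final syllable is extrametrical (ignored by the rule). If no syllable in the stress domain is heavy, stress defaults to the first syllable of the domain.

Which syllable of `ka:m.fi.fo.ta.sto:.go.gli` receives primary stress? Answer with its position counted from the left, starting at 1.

5

The final syllable (7, gli) is extrametrical; the stress domain is syllables 1–6.
Weights: 1 ka:m H, 2 fi L, 3 fo L, 4 ta L, 5 sto: H, 6 go L.
Heavy syllables in the domain: 1, 5. The rightmost is syllable 5 (sto:).
Primary stress: syllable 5 → ka:m.fi.fo.ta.ˈsto:.go.gli.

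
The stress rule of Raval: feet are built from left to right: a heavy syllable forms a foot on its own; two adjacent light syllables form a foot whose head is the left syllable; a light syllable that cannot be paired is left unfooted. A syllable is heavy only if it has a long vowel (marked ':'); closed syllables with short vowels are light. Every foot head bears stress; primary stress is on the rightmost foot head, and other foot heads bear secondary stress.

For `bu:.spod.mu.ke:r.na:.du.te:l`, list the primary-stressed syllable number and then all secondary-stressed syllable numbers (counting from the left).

Weights: 1 bu: H, 2 spod L, 3 mu L, 4 ke:r H, 5 na: H, 6 du L, 7 te:l H.
Parse left to right (heavy = foot alone; LL = one foot; stranded L unfooted): (ˈbu:) (ˈspod.mu) (ˈke:r) (ˈna:) du (ˈte:l).
Foot heads: 1, 2, 4, 5, 7.
Primary stress on the rightmost head = syllable 7.
Secondary stress on 1, 2, 4, 5: ˌbu:.ˌspod.mu.ˌke:r.ˌna:.du.ˈte:l.

primary 7, secondary 1, 2, 4, 5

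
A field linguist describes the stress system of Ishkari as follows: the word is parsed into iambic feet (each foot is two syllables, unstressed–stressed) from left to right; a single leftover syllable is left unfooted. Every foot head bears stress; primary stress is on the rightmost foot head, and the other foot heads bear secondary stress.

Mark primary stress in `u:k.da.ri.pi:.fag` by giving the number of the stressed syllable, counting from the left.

4

Parse left to right into iambic (σˈσ) feet: (u:k.ˈda) (ri.ˈpi:) fag. Syllable 5 is left unfooted.
Foot heads (stressed positions): 2, 4.
End Rule Rightmost: primary stress on the rightmost head = syllable 4.
Primary stress: syllable 4 → u:k.da.ri.ˈpi:.fag.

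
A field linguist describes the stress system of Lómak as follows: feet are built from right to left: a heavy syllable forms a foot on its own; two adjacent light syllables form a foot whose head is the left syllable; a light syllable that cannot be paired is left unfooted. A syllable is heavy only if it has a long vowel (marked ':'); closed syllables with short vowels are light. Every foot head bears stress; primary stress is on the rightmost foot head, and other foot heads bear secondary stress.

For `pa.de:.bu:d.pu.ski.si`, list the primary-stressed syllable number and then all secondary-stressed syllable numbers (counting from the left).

primary 5, secondary 2, 3

Weights: 1 pa L, 2 de: H, 3 bu:d H, 4 pu L, 5 ski L, 6 si L.
Parse right to left (heavy = foot alone; LL = one foot; stranded L unfooted): pa (ˈde:) (ˈbu:d) pu (ˈski.si).
Foot heads: 2, 3, 5.
Primary stress on the rightmost head = syllable 5.
Secondary stress on 2, 3: pa.ˌde:.ˌbu:d.pu.ˈski.si.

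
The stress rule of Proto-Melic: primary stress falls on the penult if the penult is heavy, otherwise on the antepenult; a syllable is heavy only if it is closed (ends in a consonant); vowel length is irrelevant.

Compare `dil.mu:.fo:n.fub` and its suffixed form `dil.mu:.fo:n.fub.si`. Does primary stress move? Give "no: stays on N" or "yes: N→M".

Base `dil.mu:.fo:n.fub` (4 syllables):
  Weights: 2 mu: L, 3 fo:n H, 4 fub H.
  The penult (syllable 3, fo:n) is heavy, so it takes stress.
  → primary stress on syllable 3.
Suffixed `dil.mu:.fo:n.fub.si` (5 syllables):
  Weights: 3 fo:n H, 4 fub H, 5 si L.
  The penult (syllable 4, fub) is heavy, so it takes stress.
  → primary stress on syllable 4.

yes: 3→4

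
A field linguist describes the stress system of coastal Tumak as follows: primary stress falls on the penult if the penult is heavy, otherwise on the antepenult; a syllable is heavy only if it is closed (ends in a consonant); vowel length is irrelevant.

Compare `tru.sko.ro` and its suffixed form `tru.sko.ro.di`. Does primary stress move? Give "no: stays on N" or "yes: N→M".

yes: 1→2

Base `tru.sko.ro` (3 syllables):
  Weights: 1 tru L, 2 sko L, 3 ro L.
  The penult (syllable 2, sko) is light, so stress falls on the antepenult (syllable 1, tru).
  → primary stress on syllable 1.
Suffixed `tru.sko.ro.di` (4 syllables):
  Weights: 2 sko L, 3 ro L, 4 di L.
  The penult (syllable 3, ro) is light, so stress falls on the antepenult (syllable 2, sko).
  → primary stress on syllable 2.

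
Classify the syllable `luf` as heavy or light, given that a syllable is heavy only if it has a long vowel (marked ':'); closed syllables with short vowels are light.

`luf`: short vowel, closed (coda /f/). Short vowel → light.

light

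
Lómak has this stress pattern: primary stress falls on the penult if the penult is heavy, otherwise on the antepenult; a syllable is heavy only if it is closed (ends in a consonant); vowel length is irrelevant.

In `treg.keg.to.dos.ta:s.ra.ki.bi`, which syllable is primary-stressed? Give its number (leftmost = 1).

Weights: 6 ra L, 7 ki L, 8 bi L.
The penult (syllable 7, ki) is light, so stress falls on the antepenult (syllable 6, ra).
Primary stress: syllable 6 → treg.keg.to.dos.ta:s.ˈra.ki.bi.

6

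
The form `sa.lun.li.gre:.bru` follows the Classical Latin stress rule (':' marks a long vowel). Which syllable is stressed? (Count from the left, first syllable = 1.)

Classical Latin: stress the penult if heavy (long vowel or closed), else the antepenult.
Weights: 3 li L, 4 gre: H, 5 bru L.
The penult (syllable 4, gre:) is heavy, so it takes stress.
Stress on syllable 4: sa.lun.li.ˈgre:.bru.

4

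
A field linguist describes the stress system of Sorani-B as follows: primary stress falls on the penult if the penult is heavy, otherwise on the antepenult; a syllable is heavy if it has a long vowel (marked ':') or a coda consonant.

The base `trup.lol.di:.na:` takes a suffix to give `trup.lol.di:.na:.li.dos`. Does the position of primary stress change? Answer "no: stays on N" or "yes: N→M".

yes: 3→4

Base `trup.lol.di:.na:` (4 syllables):
  Weights: 2 lol H, 3 di: H, 4 na: H.
  The penult (syllable 3, di:) is heavy, so it takes stress.
  → primary stress on syllable 3.
Suffixed `trup.lol.di:.na:.li.dos` (6 syllables):
  Weights: 4 na: H, 5 li L, 6 dos H.
  The penult (syllable 5, li) is light, so stress falls on the antepenult (syllable 4, na:).
  → primary stress on syllable 4.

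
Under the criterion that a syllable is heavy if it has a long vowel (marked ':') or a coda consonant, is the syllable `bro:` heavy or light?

heavy

`bro:`: long vowel, open (no coda). Long vowel → heavy.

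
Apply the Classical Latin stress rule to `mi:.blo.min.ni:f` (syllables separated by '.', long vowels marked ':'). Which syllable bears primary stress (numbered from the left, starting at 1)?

Classical Latin: stress the penult if heavy (long vowel or closed), else the antepenult.
Weights: 2 blo L, 3 min H, 4 ni:f H.
The penult (syllable 3, min) is heavy, so it takes stress.
Stress on syllable 3: mi:.blo.ˈmin.ni:f.

3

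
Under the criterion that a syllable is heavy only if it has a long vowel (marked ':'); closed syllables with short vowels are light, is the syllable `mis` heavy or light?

light

`mis`: short vowel, closed (coda /s/). Short vowel → light.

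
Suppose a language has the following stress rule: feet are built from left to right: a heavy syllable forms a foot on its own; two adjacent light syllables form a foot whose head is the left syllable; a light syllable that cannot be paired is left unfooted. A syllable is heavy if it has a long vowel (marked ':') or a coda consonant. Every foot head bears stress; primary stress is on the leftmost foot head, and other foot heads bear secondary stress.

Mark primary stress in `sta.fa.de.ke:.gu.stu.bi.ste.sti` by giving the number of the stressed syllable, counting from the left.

1

Weights: 1 sta L, 2 fa L, 3 de L, 4 ke: H, 5 gu L, 6 stu L, 7 bi L, 8 ste L, 9 sti L.
Parse left to right (heavy = foot alone; LL = one foot; stranded L unfooted): (ˈsta.fa) de (ˈke:) (ˈgu.stu) (ˈbi.ste) sti.
Foot heads: 1, 4, 5, 7.
Primary stress on the leftmost head = syllable 1.
Primary stress: syllable 1 → ˈsta.fa.de.ke:.gu.stu.bi.ste.sti.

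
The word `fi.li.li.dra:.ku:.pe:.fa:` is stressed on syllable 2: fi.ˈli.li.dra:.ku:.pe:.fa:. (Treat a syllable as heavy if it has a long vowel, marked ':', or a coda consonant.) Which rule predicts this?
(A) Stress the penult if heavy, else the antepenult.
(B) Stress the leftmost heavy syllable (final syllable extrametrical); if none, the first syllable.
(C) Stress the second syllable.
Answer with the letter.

C

Rule A → syllable 6 (observed: 2).
Rule B → syllable 4 (observed: 2).
Rule C → syllable 2 ✓.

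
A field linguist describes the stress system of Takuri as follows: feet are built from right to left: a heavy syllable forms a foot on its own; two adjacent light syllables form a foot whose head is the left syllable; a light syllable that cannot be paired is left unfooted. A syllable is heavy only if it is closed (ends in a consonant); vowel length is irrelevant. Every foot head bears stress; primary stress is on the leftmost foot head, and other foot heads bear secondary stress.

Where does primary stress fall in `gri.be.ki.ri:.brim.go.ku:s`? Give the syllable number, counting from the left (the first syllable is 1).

1

Weights: 1 gri L, 2 be L, 3 ki L, 4 ri: L, 5 brim H, 6 go L, 7 ku:s H.
Parse right to left (heavy = foot alone; LL = one foot; stranded L unfooted): (ˈgri.be) (ˈki.ri:) (ˈbrim) go (ˈku:s).
Foot heads: 1, 3, 5, 7.
Primary stress on the leftmost head = syllable 1.
Primary stress: syllable 1 → ˈgri.be.ki.ri:.brim.go.ku:s.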